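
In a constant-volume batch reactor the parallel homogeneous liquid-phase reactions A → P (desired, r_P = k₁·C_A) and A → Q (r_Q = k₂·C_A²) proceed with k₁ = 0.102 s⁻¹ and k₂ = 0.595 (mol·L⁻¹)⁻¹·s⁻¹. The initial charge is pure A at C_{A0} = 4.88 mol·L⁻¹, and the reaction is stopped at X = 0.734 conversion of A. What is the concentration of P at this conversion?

C_A = C_{A0}(1−X) = 1.298 mol·L⁻¹.
Along a PFR/batch, dC_P/dC_A = −r_P/(r_P+r_Q) = −k₁/(k₁+k₂·C_A).
Integrating from C_{A0} to C_A: C_P = (0.102/0.595)·ln[(0.102+0.595·4.88)/(0.102+0.595·1.30)] = 0.1714·ln(3.006/0.8744) = 0.2117 mol·L⁻¹.

0.212 mol·L⁻¹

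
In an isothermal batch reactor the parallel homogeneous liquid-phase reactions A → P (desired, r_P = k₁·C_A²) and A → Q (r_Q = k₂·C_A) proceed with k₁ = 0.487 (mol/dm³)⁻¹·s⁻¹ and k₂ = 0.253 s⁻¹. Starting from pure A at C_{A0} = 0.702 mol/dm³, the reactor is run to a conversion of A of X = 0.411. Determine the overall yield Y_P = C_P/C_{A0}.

0.212

C_A = C_{A0}(1−X) = 0.4135 mol/dm³.
Along a PFR/batch, dC_Q/dC_A = −r_Q/(r_P+r_Q) = −k₂/(k₂+k₁·C_A).
Integrating from C_{A0} to C_A: C_Q = (0.253/0.487)·ln[(0.253+0.487·0.702)/(0.253+0.487·0.413)] = 0.5195·ln(0.5949/0.4544) = 0.1400 mol/dm³.
Then C_P = (C_{A0}−C_A) − C_Q = 0.2885 − 0.1400 = 0.1485 mol/dm³.
Y_P = C_P/C_{A0} = 0.1485/0.702 = 0.212.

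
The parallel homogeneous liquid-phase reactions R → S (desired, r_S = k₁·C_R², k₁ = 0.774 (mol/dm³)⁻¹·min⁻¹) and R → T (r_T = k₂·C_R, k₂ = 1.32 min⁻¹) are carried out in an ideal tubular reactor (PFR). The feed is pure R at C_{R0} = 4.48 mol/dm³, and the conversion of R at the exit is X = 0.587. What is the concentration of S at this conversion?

C_R = C_{R0}(1−X) = 1.850 mol/dm³.
Along a PFR/batch, dC_T/dC_R = −r_T/(r_S+r_T) = −k₂/(k₂+k₁·C_R).
Integrating from C_{R0} to C_R: C_T = (1.32/0.774)·ln[(1.32+0.774·4.48)/(1.32+0.774·1.85)] = 1.705·ln(4.788/2.752) = 0.9442 mol/dm³.
Then C_S = (C_{R0}−C_R) − C_T = 2.630 − 0.9442 = 1.686 mol/dm³.

1.69 mol/dm³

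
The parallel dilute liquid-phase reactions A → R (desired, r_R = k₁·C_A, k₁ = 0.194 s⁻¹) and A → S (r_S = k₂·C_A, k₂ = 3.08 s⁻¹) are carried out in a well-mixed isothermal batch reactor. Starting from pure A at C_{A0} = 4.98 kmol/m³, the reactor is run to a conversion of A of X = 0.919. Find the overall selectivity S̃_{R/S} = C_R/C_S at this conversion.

C_A = C_{A0}(1−X) = 0.4034 kmol/m³.
Both paths are first order in A, so the instantaneous fraction to R is constant: dC_R/d(−C_A) = k₁/(k₁+k₂) = 0.05925.
C_R = 0.05925·(C_{A0}−C_A) = 0.05925×4.577 = 0.271 kmol/m³.
C_S = (C_{A0}−C_A)−C_R = 4.305 kmol/m³; S̃_{R/S} = 0.2712/4.305 = 0.0630.

0.0630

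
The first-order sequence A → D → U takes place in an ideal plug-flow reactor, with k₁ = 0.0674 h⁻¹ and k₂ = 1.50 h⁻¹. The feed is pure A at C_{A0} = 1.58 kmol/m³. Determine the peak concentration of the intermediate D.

At the optimum, C_{D,max}/C_{A0} = (k₁/k₂)^[k₂/(k₂−k₁)].
= (0.0674/1.50)^(1.50/(1.50−0.0674)) = (0.04493)^(1.047) = 0.03883.
C_{D,max} = 0.03883×1.58 = 0.0614 kmol/m³.

0.0614 kmol/m³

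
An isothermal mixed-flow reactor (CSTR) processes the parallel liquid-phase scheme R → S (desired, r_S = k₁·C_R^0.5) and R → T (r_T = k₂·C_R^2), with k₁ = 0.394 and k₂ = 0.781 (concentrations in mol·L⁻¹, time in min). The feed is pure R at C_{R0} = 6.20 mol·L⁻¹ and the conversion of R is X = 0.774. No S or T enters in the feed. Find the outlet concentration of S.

Exit C_R = C_{R0}(1−X) = 6.20×0.226 = 1.401 mol·L⁻¹.
Rates in a CSTR are evaluated at the outlet concentration: r_S = 0.394×1.401^0.5 = 0.4664, r_T = 0.781×1.401^2 = 1.533.
Fraction of consumed R going to S: r_S/(r_S+r_T) = 0.2332.
C_S = 0.2332·C_{R0}·X = 0.2332×6.20×0.774 = 1.12 mol·L⁻¹.

1.12 mol·L⁻¹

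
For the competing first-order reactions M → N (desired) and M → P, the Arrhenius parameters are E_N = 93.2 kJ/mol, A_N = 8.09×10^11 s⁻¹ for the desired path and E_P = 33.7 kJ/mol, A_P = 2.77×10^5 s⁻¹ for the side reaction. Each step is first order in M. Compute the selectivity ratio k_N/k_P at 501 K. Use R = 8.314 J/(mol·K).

1.83

Since both paths have the same order in M, the concentration cancels and S_{N/P} = k_N/k_P = (A_N/A_P)·exp[(E_P−E_N)/(RT)].
(E_P−E_N)/(RT) = (33.7−93.2)×10³/(8.314×501) = -59500/4165 = -14.28.
k_N/k_P = (8.09×10^11/2.77×10^5)·exp(-14.28) = 2.921×10^6 × 6.255×10^-7 = 1.83.
Since E_N > E_P, raising the temperature improves selectivity toward N.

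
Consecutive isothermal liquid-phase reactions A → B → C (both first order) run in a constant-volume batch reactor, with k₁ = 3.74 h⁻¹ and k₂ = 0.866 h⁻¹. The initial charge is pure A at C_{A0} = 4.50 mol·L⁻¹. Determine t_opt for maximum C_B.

For first-order series the maximum of C_B occurs at t_opt = ln(k₂/k₁)/(k₂−k₁).
= ln(0.866/3.74)/(0.866−3.74) = ln(0.2316)/-2.874 = -1.463/-2.874 = 0.509 h.

0.509 h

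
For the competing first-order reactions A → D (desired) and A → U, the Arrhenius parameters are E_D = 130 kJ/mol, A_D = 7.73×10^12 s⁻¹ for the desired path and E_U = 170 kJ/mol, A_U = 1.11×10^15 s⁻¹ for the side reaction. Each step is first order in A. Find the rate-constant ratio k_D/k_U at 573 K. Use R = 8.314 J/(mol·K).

30.9

Since both paths have the same order in A, the concentration cancels and S_{D/U} = k_D/k_U = (A_D/A_U)·exp[(E_U−E_D)/(RT)].
(E_U−E_D)/(RT) = (170−130)×10³/(8.314×573) = 40000/4764 = 8.396.
k_D/k_U = (7.73×10^12/1.11×10^15)·exp(8.396) = 0.006964 × 4431 = 30.9.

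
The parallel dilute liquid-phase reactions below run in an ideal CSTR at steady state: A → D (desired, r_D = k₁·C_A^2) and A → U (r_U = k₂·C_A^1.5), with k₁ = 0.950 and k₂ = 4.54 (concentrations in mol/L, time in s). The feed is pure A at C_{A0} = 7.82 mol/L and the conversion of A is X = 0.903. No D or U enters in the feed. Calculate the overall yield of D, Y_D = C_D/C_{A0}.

0.139

Exit C_A = C_{A0}(1−X) = 7.82×0.0970 = 0.7585 mol/L.
A CSTR operates uniformly at the exit composition, giving r_D = 0.5466 and r_U = 2.999 (each k·C_A^n at C_A = 0.7585).
Fraction of consumed A going to D: r_D/(r_D+r_U) = 0.1542.
C_D = 0.1542·C_{A0}·X = 0.1542×7.82×0.903 = 1.09 mol/L; Y_D = C_D/C_{A0} = 0.139.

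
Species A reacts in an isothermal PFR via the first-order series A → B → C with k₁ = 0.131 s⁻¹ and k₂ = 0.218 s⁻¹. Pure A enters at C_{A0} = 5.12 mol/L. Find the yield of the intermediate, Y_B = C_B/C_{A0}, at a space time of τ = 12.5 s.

For first-order series with pure A initially, C_B(τ) = k₁C_{A0}/(k₂−k₁)·(e^(−k₁τ) − e^(−k₂τ)).
e^(−k₁τ) = e^(−0.131×12.5) = e^(−1.638) = 0.1945; e^(−k₂τ) = e^(−2.725) = 0.06555.
C_B = 0.131×5.12/(0.218−0.131) × (0.1945−0.06555) = 7.709×0.1289 = 0.9939 mol/L.
Y_B = C_B/C_{A0} = 0.9939/5.12 = 0.194.

0.194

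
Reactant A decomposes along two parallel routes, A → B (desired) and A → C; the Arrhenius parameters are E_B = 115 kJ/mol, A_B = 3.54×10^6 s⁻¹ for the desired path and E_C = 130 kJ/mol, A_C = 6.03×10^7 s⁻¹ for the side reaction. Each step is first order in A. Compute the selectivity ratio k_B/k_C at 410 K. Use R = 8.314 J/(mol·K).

With equal orders, S_{B/C} = k_B/k_C = (A_B/A_C)·exp[(E_C−E_B)/(RT)].
(E_C−E_B)/(RT) = (130−115)×10³/(8.314×410) = 15000/3409 = 4.400.
k_B/k_C = (3.54×10^6/6.03×10^7)·exp(4.400) = 0.05871 × 81.49 = 4.78.

4.78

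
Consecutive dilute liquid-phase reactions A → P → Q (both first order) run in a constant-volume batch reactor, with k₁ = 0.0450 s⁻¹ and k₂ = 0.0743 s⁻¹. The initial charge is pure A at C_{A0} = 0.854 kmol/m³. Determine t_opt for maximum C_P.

The intermediate peaks when r₁ = r₂, i.e. k₁e^(−k₁t) = k₂e^(−k₂t), giving t_opt = ln(k₂/k₁)/(k₂−k₁).
= ln(0.0743/0.0450)/(0.0743−0.0450) = ln(1.651)/0.02930 = 0.5014/0.02930 = 17.1 s.

17.1 s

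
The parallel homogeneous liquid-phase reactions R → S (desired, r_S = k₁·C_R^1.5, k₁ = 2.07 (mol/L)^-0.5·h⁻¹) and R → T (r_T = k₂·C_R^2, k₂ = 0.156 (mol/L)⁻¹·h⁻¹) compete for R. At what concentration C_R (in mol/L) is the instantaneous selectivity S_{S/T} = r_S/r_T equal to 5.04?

S_{S/T} = (k₁/k₂)·C_R^-0.5 ⇒ C_R = (S·k₂/k₁)^(-2).
= (5.04×0.156/2.07)^(-2) = (0.3798)^(-2) = 6.93 mol/L.

6.93 mol/L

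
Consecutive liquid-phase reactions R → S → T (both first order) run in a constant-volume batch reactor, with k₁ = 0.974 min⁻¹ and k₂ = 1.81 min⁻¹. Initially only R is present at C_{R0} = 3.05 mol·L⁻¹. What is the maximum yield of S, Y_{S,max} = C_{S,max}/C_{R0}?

Evaluating C_S at t_opt = ln(k₂/k₁)/(k₂−k₁) gives C_{S,max}/C_{R0} = (k₁/k₂)^[k₂/(k₂−k₁)].
= (0.974/1.81)^(1.81/(1.81−0.974)) = (0.5381)^(2.165) = 0.2614.

0.261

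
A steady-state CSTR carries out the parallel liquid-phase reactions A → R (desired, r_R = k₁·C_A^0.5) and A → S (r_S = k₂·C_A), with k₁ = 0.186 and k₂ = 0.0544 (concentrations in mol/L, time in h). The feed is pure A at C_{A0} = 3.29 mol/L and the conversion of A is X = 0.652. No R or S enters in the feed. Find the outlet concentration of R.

Exit C_A = C_{A0}(1−X) = 3.29×0.348 = 1.145 mol/L.
A CSTR operates uniformly at the exit composition, giving r_R = 0.1990 and r_S = 0.06228 (each k·C_A^n at C_A = 1.145).
Fraction of consumed A going to R: r_R/(r_R+r_S) = 0.7616.
C_R = 0.7616·C_{A0}·X = 0.7616×3.29×0.652 = 1.63 mol/L.

1.63 mol/L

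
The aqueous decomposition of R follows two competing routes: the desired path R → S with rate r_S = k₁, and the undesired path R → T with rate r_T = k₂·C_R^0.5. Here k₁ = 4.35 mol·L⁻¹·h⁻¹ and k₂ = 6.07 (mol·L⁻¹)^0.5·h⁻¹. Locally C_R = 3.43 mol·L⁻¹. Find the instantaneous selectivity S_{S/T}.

0.387

S_{S/T} = r_S/r_T = (k₁)/(k₂·C_R^0.5) = (k₁/k₂)·C_R^-0.5.
= (4.35) / (6.07×3.430^0.5) = 4.350/11.24 = 0.387.
The undesired path is higher order in R, so low C_R (CSTR or dilute feed) favours S.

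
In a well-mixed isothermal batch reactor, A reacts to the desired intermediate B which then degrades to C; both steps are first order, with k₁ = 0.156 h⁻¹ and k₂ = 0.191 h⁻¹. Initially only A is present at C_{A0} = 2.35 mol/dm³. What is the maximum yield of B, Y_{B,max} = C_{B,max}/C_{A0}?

0.331

At the optimum, C_{B,max}/C_{A0} = (k₁/k₂)^[k₂/(k₂−k₁)].
= (0.156/0.191)^(0.191/(0.191−0.156)) = (0.8168)^(5.457) = 0.3313.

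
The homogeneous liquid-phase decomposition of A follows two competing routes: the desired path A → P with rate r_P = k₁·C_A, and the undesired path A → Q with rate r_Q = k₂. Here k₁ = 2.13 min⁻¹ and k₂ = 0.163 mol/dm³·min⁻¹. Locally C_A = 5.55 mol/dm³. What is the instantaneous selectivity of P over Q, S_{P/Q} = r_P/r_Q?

72.5

S_{P/Q} = r_P/r_Q = (k₁·C_A)/(k₂) = (k₁/k₂)·C_A.
= (2.13×5.550) / (0.163) = 11.82/0.1630 = 72.5.
Since the desired path is higher order in A, keeping C_A high (PFR or concentrated feed) favours P.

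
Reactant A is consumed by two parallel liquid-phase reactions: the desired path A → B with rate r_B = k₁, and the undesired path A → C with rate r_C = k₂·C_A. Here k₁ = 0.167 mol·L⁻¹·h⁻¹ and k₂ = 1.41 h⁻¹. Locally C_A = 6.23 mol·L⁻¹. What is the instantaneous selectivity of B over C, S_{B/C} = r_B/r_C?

S_{B/C} = r_B/r_C = (k₁)/(k₂·C_A) = (k₁/k₂)·C_A⁻¹.
= (0.167) / (1.41×6.230) = 0.1670/8.784 = 0.0190.
The undesired path is higher order in A, so low C_A (CSTR or dilute feed) favours B.

0.0190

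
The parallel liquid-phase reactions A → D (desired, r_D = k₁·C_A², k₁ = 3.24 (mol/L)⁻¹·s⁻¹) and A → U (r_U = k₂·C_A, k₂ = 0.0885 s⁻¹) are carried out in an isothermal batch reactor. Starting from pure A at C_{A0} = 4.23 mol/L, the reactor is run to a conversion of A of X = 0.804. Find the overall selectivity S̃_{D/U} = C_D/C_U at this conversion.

76.6

C_A = C_{A0}(1−X) = 0.8291 mol/L.
Along a PFR/batch, dC_U/dC_A = −r_U/(r_D+r_U) = −k₂/(k₂+k₁·C_A).
Integrating from C_{A0} to C_A: C_U = (0.0885/3.24)·ln[(0.0885+3.24·4.23)/(0.0885+3.24·0.829)] = 0.02731·ln(13.79/2.775) = 0.04380 mol/L.
Then C_D = (C_{A0}−C_A) − C_U = 3.401 − 0.04380 = 3.357 mol/L.
S̃_{D/U} = C_D/C_U = 3.357/0.04380 = 76.6.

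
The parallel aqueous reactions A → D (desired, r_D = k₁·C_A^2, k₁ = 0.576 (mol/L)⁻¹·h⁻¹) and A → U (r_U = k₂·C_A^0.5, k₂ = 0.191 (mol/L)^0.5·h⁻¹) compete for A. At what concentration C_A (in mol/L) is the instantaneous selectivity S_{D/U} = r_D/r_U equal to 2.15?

0.798 mol/L

S_{D/U} = (k₁/k₂)·C_A^1.5 ⇒ C_A = (S·k₂/k₁)^(1/1.5).
= (2.15×0.191/0.576)^(0.6667) = (0.7129)^(0.6667) = 0.798 mol/L.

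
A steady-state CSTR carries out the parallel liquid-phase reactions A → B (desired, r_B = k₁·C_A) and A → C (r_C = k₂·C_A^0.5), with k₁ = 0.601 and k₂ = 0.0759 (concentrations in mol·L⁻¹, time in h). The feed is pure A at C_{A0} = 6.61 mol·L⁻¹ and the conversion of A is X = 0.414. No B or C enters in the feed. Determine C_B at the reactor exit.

2.57 mol·L⁻¹

Exit C_A = C_{A0}(1−X) = 6.61×0.586 = 3.873 mol·L⁻¹.
Rates in a CSTR are evaluated at the outlet concentration: r_B = 0.601×3.873 = 2.328, r_C = 0.0759×3.873^0.5 = 0.1494.
Fraction of consumed A going to B: r_B/(r_B+r_C) = 0.9397.
C_B = 0.9397·C_{A0}·X = 0.9397×6.61×0.414 = 2.57 mol·L⁻¹.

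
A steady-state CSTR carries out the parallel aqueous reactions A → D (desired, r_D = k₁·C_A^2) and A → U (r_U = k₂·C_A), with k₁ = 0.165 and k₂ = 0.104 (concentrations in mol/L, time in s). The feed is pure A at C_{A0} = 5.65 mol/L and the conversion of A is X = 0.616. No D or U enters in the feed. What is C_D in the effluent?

2.70 mol/L

Exit C_A = C_{A0}(1−X) = 5.65×0.384 = 2.170 mol/L.
Rates in a CSTR are evaluated at the outlet concentration: r_D = 0.165×2.170^2 = 0.7767, r_U = 0.104×2.170 = 0.2256.
Fraction of consumed A going to D: r_D/(r_D+r_U) = 0.7749.
C_D = 0.7749·C_{A0}·X = 0.7749×5.65×0.616 = 2.70 mol/L.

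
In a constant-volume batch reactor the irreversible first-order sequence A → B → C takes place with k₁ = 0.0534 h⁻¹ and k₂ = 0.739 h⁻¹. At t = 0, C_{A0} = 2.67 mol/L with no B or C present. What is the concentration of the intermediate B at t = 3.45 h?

0.157 mol/L

Solving the coupled first-order balances gives C_B(t) = [k₁/(k₂−k₁)]·C_{A0}·(e^(−k₁t) − e^(−k₂t)).
e^(−k₁t) = e^(−0.0534×3.45) = e^(−0.1842) = 0.8317; e^(−k₂t) = e^(−2.550) = 0.07812.
C_B = 0.0534×2.67/(0.739−0.0534) × (0.8317−0.07812) = 0.2080×0.7536 = 0.1567 mol/L.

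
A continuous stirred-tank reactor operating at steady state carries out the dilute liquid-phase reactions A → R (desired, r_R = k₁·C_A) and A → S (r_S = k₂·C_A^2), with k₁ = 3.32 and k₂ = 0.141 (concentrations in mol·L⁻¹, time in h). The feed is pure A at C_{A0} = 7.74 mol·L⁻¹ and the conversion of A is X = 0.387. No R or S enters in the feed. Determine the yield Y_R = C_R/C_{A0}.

0.322

Exit C_A = C_{A0}(1−X) = 7.74×0.613 = 4.745 mol·L⁻¹.
A CSTR operates uniformly at the exit composition, giving r_R = 15.75 and r_S = 3.174 (each k·C_A^n at C_A = 4.745).
Fraction of consumed A going to R: r_R/(r_R+r_S) = 0.8323.
C_R = 0.8323·C_{A0}·X = 0.8323×7.74×0.387 = 2.49 mol·L⁻¹; Y_R = C_R/C_{A0} = 0.322.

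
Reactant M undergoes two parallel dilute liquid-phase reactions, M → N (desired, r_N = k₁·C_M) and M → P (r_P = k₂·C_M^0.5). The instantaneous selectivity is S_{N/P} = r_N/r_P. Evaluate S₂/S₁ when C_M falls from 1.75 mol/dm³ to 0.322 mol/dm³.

0.429

S_{N/P} = (k₁/k₂)·C_M^0.5, so S₂/S₁ = (C_{M,2}/C_{M,1})^0.5.
= (0.322/1.75)^0.5 = (0.1840)^0.5 = 0.429.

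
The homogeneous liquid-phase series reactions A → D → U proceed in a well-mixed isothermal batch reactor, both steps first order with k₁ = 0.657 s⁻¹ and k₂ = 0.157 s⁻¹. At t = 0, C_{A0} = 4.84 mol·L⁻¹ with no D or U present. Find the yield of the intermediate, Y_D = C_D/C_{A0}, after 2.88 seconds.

Solving the coupled first-order balances gives C_D(t) = [k₁/(k₂−k₁)]·C_{A0}·(e^(−k₁t) − e^(−k₂t)).
e^(−k₁t) = e^(−0.657×2.88) = e^(−1.892) = 0.1507; e^(−k₂t) = e^(−0.4522) = 0.6363.
C_D = 0.657×4.84/(0.157−0.657) × (0.1507−0.6363) = (-6.360)×(-0.4855) = 3.088 mol·L⁻¹.
Y_D = C_D/C_{A0} = 3.088/4.84 = 0.638.

0.638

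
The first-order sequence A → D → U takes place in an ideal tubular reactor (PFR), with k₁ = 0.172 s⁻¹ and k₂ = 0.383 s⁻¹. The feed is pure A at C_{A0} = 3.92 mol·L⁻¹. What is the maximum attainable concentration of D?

0.917 mol·L⁻¹

At the optimum, C_{D,max}/C_{A0} = (k₁/k₂)^[k₂/(k₂−k₁)].
= (0.172/0.383)^(0.383/(0.383−0.172)) = (0.4491)^(1.815) = 0.2338.
C_{D,max} = 0.2338×3.92 = 0.917 mol·L⁻¹.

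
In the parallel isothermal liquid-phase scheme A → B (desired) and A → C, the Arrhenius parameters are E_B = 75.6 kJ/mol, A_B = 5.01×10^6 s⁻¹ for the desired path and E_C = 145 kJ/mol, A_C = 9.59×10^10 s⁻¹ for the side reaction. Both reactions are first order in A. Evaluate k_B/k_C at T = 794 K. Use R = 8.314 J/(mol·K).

1.92

With equal orders, S_{B/C} = k_B/k_C = (A_B/A_C)·exp[(E_C−E_B)/(RT)].
(E_C−E_B)/(RT) = (145−75.6)×10³/(8.314×794) = 69400/6601 = 10.51.
k_B/k_C = (5.01×10^6/9.59×10^10)·exp(10.51) = 5.224×10^-5 × 36793 = 1.92.
Since E_B < E_C, lowering the temperature improves selectivity toward B.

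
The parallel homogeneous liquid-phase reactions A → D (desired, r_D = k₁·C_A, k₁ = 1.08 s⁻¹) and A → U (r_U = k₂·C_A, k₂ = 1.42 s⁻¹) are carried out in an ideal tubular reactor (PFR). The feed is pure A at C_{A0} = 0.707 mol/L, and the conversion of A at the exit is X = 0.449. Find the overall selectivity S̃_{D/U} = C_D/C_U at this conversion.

0.761

C_A = C_{A0}(1−X) = 0.3896 mol/L.
Both paths are first order in A, so the instantaneous fraction to D is constant: dC_D/d(−C_A) = k₁/(k₁+k₂) = 0.4320.
C_D = 0.4320·(C_{A0}−C_A) = 0.4320×0.3174 = 0.137 mol/L.
C_U = (C_{A0}−C_A)−C_D = 0.1803 mol/L; S̃_{D/U} = 0.1371/0.1803 = 0.761.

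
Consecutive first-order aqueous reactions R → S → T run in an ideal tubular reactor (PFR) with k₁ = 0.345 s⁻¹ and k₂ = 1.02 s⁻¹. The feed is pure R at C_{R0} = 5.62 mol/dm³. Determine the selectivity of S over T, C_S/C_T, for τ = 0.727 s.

2.28

For first-order series with pure R initially, C_S(τ) = k₁C_{R0}/(k₂−k₁)·(e^(−k₁τ) − e^(−k₂τ)).
e^(−k₁τ) = e^(−0.345×0.727) = e^(−0.2508) = 0.7782; e^(−k₂τ) = e^(−0.7415) = 0.4764.
C_S = 0.345×5.62/(1.02−0.345) × (0.7782−0.4764) = 2.872×0.3018 = 0.8669 mol/dm³.
C_R = C_{R0}e^(−k₁τ) = 4.373 mol/dm³, so C_T = C_{R0}−C_R−C_S = 0.3798 mol/dm³; C_S/C_T = 2.28.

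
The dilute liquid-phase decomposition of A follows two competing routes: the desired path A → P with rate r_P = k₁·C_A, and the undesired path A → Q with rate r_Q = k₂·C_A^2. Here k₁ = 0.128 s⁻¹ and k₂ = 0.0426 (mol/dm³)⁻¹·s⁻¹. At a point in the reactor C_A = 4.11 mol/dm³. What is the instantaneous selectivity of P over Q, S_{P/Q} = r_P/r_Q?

0.731

S_{P/Q} = r_P/r_Q = (k₁·C_A)/(k₂·C_A^2) = (k₁/k₂)·C_A⁻¹.
= (0.128×4.110) / (0.0426×4.110^2) = 0.5261/0.7196 = 0.731.
The undesired path is higher order in A, so low C_A (CSTR or dilute feed) favours P.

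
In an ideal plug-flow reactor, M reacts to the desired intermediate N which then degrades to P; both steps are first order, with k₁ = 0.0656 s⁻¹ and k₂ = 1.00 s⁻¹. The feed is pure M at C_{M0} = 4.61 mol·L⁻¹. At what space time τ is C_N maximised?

The intermediate peaks when r₁ = r₂, i.e. k₁e^(−k₁τ) = k₂e^(−k₂τ), giving τ_opt = ln(k₂/k₁)/(k₂−k₁).
= ln(1.00/0.0656)/(1.00−0.0656) = ln(15.24)/0.9344 = 2.724/0.9344 = 2.92 s.

2.92 s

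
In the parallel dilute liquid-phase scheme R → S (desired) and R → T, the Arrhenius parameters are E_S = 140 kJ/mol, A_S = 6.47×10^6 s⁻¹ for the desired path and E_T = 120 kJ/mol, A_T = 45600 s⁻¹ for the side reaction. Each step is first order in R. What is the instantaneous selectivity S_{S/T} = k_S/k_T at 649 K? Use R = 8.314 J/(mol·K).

k_S/k_T = (A_S/A_T)·exp[−(E_S−E_T)/(RT)] = (A_S/A_T)·exp[(E_T−E_S)/(RT)].
(E_T−E_S)/(RT) = (120−140)×10³/(8.314×649) = -20000/5396 = -3.707.
k_S/k_T = (6.47×10^6/45600)·exp(-3.707) = 141.9 × 0.02456 = 3.48.
Since E_S > E_T, raising the temperature improves selectivity toward S.

3.48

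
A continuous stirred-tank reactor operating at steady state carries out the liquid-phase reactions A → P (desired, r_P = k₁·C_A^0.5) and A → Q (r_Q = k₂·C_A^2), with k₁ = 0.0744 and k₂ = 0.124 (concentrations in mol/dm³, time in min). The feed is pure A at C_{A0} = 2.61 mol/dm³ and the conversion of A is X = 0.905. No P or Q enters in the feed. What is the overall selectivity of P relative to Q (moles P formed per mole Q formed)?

4.86

Exit C_A = C_{A0}(1−X) = 2.61×0.0950 = 0.2479 mol/dm³.
Rates in a CSTR are evaluated at the outlet concentration: r_P = 0.0744×0.2479^0.5 = 0.03705, r_Q = 0.124×0.2479^2 = 0.007623.
Overall selectivity = C_P/C_Q = r_Pτ/(r_Qτ) = r_P/r_Q = 4.86.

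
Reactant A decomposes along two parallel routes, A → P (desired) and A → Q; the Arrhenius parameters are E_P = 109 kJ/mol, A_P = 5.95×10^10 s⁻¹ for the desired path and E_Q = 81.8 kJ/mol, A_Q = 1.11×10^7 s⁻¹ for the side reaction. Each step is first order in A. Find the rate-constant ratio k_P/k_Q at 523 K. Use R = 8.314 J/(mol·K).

Since both paths have the same order in A, the concentration cancels and S_{P/Q} = k_P/k_Q = (A_P/A_Q)·exp[(E_Q−E_P)/(RT)].
(E_Q−E_P)/(RT) = (81.8−109)×10³/(8.314×523) = -27200/4348 = -6.255.
k_P/k_Q = (5.95×10^10/1.11×10^7)·exp(-6.255) = 5360 × 0.001920 = 10.3.
Since E_P > E_Q, raising the temperature improves selectivity toward P.

10.3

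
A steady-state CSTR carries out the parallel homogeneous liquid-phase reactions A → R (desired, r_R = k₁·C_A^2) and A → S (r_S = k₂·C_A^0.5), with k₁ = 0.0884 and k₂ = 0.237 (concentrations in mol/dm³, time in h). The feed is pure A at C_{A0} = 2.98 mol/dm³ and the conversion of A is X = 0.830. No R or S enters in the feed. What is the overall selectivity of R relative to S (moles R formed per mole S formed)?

0.134

Exit C_A = C_{A0}(1−X) = 2.98×0.170 = 0.5066 mol/dm³.
In a CSTR the entire volume is at exit conditions, so r_R = 0.0884×0.5066^2 = 0.02269 and r_S = 0.237×0.5066^0.5 = 0.1687.
Overall selectivity = C_R/C_S = r_Rτ/(r_Sτ) = r_R/r_S = 0.134.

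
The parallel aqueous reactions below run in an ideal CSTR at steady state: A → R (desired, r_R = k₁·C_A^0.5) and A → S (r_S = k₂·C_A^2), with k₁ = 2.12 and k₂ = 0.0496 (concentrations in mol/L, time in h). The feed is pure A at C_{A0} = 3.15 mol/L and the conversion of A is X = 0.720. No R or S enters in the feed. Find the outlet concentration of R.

2.22 mol/L

Exit C_A = C_{A0}(1−X) = 3.15×0.280 = 0.8820 mol/L.
In a CSTR the entire volume is at exit conditions, so r_R = 2.12×0.8820^0.5 = 1.991 and r_S = 0.0496×0.8820^2 = 0.03859.
Fraction of consumed A going to R: r_R/(r_R+r_S) = 0.9810.
C_R = 0.9810·C_{A0}·X = 0.9810×3.15×0.720 = 2.22 mol/L.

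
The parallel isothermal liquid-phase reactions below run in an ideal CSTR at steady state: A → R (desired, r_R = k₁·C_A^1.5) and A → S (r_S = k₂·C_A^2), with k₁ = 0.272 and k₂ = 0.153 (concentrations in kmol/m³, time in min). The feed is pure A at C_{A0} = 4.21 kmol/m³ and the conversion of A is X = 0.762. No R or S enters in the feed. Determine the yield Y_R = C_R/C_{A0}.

0.488

Exit C_A = C_{A0}(1−X) = 4.21×0.238 = 1.002 kmol/m³.
A CSTR operates uniformly at the exit composition, giving r_R = 0.2728 and r_S = 0.1536 (each k·C_A^n at C_A = 1.002).
Fraction of consumed A going to R: r_R/(r_R+r_S) = 0.6398.
C_R = 0.6398·C_{A0}·X = 0.6398×4.21×0.762 = 2.05 kmol/m³; Y_R = C_R/C_{A0} = 0.488.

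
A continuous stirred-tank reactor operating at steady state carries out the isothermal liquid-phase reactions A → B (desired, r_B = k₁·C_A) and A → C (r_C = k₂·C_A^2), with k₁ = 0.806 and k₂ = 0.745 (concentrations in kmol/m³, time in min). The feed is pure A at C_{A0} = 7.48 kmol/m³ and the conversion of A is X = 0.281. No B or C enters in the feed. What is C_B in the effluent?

0.352 kmol/m³

Exit C_A = C_{A0}(1−X) = 7.48×0.719 = 5.378 kmol/m³.
Rates in a CSTR are evaluated at the outlet concentration: r_B = 0.806×5.378 = 4.335, r_C = 0.745×5.378^2 = 21.55.
Fraction of consumed A going to B: r_B/(r_B+r_C) = 0.1675.
C_B = 0.1675·C_{A0}·X = 0.1675×7.48×0.281 = 0.352 kmol/m³.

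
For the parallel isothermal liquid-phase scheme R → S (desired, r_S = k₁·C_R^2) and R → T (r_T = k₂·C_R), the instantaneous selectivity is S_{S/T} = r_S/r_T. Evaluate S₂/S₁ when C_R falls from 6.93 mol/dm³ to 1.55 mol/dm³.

S_{S/T} = (k₁/k₂)·C_R, so S₂/S₁ = (C_{R,2}/C_{R,1}).
= 1.55/6.93 = 0.224.

0.224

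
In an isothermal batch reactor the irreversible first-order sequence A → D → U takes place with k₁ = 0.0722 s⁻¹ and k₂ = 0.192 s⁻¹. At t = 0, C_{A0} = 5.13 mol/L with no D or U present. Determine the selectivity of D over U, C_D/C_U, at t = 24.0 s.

0.139

For first-order series with pure A initially, C_D(t) = k₁C_{A0}/(k₂−k₁)·(e^(−k₁t) − e^(−k₂t)).
e^(−k₁t) = e^(−0.0722×24.0) = e^(−1.733) = 0.1768; e^(−k₂t) = e^(−4.608) = 0.009972.
C_D = 0.0722×5.13/(0.192−0.0722) × (0.1768−0.009972) = 3.092×0.1668 = 0.5157 mol/L.
C_A = C_{A0}e^(−k₁t) = 0.9069 mol/L, so C_U = C_{A0}−C_A−C_D = 3.707 mol/L; C_D/C_U = 0.139.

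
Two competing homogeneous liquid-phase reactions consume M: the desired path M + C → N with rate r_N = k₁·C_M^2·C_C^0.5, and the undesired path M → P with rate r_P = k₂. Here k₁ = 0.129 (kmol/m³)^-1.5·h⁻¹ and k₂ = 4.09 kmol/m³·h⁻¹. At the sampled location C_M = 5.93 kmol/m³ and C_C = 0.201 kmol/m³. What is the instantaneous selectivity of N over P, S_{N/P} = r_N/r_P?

S_{N/P} = r_N/r_P = (k₁·C_M^2·C_C^0.5)/(k₂) = (k₁/k₂)·C_M^2·C_C^0.5.
= (0.129×5.930^2×0.2010^0.5) / (4.09) = 2.034/4.090 = 0.497.
Since the desired path is higher order in M, keeping C_M high (PFR or concentrated feed) favours N.

0.497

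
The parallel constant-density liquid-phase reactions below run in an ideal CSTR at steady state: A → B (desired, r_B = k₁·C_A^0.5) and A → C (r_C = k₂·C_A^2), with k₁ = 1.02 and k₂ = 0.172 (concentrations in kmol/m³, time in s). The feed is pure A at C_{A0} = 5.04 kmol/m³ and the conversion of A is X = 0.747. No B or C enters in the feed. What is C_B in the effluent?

3.03 kmol/m³

Exit C_A = C_{A0}(1−X) = 5.04×0.253 = 1.275 kmol/m³.
A CSTR operates uniformly at the exit composition, giving r_B = 1.152 and r_C = 0.2797 (each k·C_A^n at C_A = 1.275).
Fraction of consumed A going to B: r_B/(r_B+r_C) = 0.8046.
C_B = 0.8046·C_{A0}·X = 0.8046×5.04×0.747 = 3.03 kmol/m³.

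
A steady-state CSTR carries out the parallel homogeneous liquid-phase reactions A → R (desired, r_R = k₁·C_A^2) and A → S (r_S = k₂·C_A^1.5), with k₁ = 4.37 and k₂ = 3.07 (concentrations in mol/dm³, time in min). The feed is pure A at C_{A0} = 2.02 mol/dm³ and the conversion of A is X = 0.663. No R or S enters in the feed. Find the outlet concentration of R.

Exit C_A = C_{A0}(1−X) = 2.02×0.337 = 0.6807 mol/dm³.
Rates in a CSTR are evaluated at the outlet concentration: r_R = 4.37×0.6807^2 = 2.025, r_S = 3.07×0.6807^1.5 = 1.724.
Fraction of consumed A going to R: r_R/(r_R+r_S) = 0.5401.
C_R = 0.5401·C_{A0}·X = 0.5401×2.02×0.663 = 0.723 mol/dm³.

0.723 mol/dm³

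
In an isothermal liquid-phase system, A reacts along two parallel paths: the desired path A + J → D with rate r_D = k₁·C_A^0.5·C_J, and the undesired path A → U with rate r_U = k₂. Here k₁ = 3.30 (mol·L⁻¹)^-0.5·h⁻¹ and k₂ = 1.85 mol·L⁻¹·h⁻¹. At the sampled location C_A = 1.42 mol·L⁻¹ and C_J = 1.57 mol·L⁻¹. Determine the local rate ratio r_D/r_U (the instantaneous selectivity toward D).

S_{D/U} = r_D/r_U = (k₁·C_A^0.5·C_J)/(k₂) = (k₁/k₂)·C_A^0.5·C_J.
= (3.30×1.420^0.5×1.570) / (1.85) = 6.174/1.850 = 3.34.

3.34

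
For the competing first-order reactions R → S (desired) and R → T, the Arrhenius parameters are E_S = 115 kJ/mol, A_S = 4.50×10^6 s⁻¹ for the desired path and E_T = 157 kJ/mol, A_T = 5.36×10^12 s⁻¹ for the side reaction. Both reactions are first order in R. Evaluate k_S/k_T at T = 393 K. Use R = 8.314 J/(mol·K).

With equal orders, S_{S/T} = k_S/k_T = (A_S/A_T)·exp[(E_T−E_S)/(RT)].
(E_T−E_S)/(RT) = (157−115)×10³/(8.314×393) = 42000/3267 = 12.85.
k_S/k_T = (4.50×10^6/5.36×10^12)·exp(12.85) = 8.396×10^-7 × 3.824×10^5 = 0.321.

0.321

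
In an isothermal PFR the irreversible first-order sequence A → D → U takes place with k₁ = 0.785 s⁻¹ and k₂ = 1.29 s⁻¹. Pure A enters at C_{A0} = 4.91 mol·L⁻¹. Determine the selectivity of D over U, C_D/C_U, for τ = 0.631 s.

1.96

Solving the coupled first-order balances gives C_D(τ) = [k₁/(k₂−k₁)]·C_{A0}·(e^(−k₁τ) − e^(−k₂τ)).
e^(−k₁τ) = e^(−0.785×0.631) = e^(−0.4953) = 0.6094; e^(−k₂τ) = e^(−0.8140) = 0.4431.
C_D = 0.785×4.91/(1.29−0.785) × (0.6094−0.4431) = 7.632×0.1663 = 1.269 mol·L⁻¹.
C_A = C_{A0}e^(−k₁τ) = 2.992 mol·L⁻¹, so C_U = C_{A0}−C_A−C_D = 0.6489 mol·L⁻¹; C_D/C_U = 1.96.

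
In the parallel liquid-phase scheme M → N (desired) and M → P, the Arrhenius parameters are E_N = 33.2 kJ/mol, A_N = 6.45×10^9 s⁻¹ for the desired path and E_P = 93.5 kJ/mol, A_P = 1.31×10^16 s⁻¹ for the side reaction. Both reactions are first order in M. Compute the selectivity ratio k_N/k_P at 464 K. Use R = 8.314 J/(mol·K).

k_N/k_P = (A_N/A_P)·exp[−(E_N−E_P)/(RT)] = (A_N/A_P)·exp[(E_P−E_N)/(RT)].
(E_P−E_N)/(RT) = (93.5−33.2)×10³/(8.314×464) = 60300/3858 = 15.63.
k_N/k_P = (6.45×10^9/1.31×10^16)·exp(15.63) = 4.924×10^-7 × 6.145×10^6 = 3.03.
Since E_N < E_P, lowering the temperature improves selectivity toward N.

3.03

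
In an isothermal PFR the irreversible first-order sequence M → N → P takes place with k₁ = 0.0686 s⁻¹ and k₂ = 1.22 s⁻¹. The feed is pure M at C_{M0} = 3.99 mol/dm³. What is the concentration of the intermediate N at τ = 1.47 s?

0.175 mol/dm³

The intermediate concentration in a first-order A→B→C sequence is C_N = k₁C_{M0}(e^(−k₁τ) − e^(−k₂τ))/(k₂−k₁).
e^(−k₁τ) = e^(−0.0686×1.47) = e^(−0.1008) = 0.9041; e^(−k₂τ) = e^(−1.793) = 0.1664.
C_N = 0.0686×3.99/(1.22−0.0686) × (0.9041−0.1664) = 0.2377×0.7377 = 0.1754 mol/dm³.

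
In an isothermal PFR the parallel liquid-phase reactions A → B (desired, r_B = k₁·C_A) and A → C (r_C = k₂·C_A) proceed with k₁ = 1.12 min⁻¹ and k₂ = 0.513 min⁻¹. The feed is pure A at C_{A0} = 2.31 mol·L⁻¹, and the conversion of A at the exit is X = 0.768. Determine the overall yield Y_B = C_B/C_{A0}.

0.527

C_A = C_{A0}(1−X) = 0.5359 mol·L⁻¹.
Both paths are first order in A, so the instantaneous fraction to B is constant: dC_B/d(−C_A) = k₁/(k₁+k₂) = 0.6859.
C_B = 0.6859·(C_{A0}−C_A) = 0.6859×1.774 = 1.22 mol·L⁻¹.
Y_B = C_B/C_{A0} = 1.217/2.31 = 0.527.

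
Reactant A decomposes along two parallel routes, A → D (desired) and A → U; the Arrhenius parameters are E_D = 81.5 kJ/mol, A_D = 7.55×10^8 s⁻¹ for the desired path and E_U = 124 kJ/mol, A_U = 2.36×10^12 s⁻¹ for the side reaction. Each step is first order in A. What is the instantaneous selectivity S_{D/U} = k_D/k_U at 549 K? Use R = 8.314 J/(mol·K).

k_D/k_U = (A_D/A_U)·exp[−(E_D−E_U)/(RT)] = (A_D/A_U)·exp[(E_U−E_D)/(RT)].
(E_U−E_D)/(RT) = (124−81.5)×10³/(8.314×549) = 42500/4564 = 9.311.
k_D/k_U = (7.55×10^8/2.36×10^12)·exp(9.311) = 3.199×10^-4 × 11061 = 3.54.

3.54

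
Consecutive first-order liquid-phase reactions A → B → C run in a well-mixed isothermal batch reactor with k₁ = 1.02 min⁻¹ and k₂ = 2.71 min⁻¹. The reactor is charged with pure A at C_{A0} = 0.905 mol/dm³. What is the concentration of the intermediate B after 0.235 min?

0.141 mol/dm³

The intermediate concentration in a first-order A→B→C sequence is C_B = k₁C_{A0}(e^(−k₁t) − e^(−k₂t))/(k₂−k₁).
e^(−k₁t) = e^(−1.02×0.235) = e^(−0.2397) = 0.7869; e^(−k₂t) = e^(−0.6368) = 0.5290.
C_B = 1.02×0.905/(2.71−1.02) × (0.7869−0.5290) = 0.5462×0.2579 = 0.1409 mol/dm³.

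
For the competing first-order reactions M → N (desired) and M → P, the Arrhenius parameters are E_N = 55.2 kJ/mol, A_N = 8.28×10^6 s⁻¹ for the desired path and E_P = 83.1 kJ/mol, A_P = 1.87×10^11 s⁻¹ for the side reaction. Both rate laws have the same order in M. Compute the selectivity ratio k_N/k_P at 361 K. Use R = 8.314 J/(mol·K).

k_N/k_P = (A_N/A_P)·exp[−(E_N−E_P)/(RT)] = (A_N/A_P)·exp[(E_P−E_N)/(RT)].
(E_P−E_N)/(RT) = (83.1−55.2)×10³/(8.314×361) = 27900/3001 = 9.296.
k_N/k_P = (8.28×10^6/1.87×10^11)·exp(9.296) = 4.428×10^-5 × 10892 = 0.482.
Since E_N < E_P, lowering the temperature improves selectivity toward N.

0.482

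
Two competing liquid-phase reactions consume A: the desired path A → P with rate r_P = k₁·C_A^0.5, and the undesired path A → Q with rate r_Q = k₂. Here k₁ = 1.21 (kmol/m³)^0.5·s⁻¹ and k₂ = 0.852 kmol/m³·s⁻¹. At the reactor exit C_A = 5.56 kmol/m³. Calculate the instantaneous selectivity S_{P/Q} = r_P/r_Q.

3.35

S_{P/Q} = r_P/r_Q = (k₁·C_A^0.5)/(k₂) = (k₁/k₂)·C_A^0.5.
= (1.21×5.560^0.5) / (0.852) = 2.853/0.8520 = 3.35.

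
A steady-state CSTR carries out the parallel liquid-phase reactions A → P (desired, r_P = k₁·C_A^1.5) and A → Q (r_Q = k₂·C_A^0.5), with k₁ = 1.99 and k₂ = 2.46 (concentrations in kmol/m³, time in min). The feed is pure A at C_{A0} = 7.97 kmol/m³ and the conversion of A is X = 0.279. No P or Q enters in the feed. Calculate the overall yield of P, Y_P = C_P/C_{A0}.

0.230

Exit C_A = C_{A0}(1−X) = 7.97×0.721 = 5.746 kmol/m³.
A CSTR operates uniformly at the exit composition, giving r_P = 27.41 and r_Q = 5.897 (each k·C_A^n at C_A = 5.746).
Fraction of consumed A going to P: r_P/(r_P+r_Q) = 0.8230.
C_P = 0.8230·C_{A0}·X = 0.8230×7.97×0.279 = 1.83 kmol/m³; Y_P = C_P/C_{A0} = 0.230.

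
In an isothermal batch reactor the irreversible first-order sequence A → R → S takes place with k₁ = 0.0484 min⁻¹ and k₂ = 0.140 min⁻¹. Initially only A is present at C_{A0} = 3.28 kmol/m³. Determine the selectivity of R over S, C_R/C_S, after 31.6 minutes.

0.160

Solving the coupled first-order balances gives C_R(t) = [k₁/(k₂−k₁)]·C_{A0}·(e^(−k₁t) − e^(−k₂t)).
e^(−k₁t) = e^(−0.0484×31.6) = e^(−1.529) = 0.2167; e^(−k₂t) = e^(−4.424) = 0.01199.
C_R = 0.0484×3.28/(0.140−0.0484) × (0.2167−0.01199) = 1.733×0.2047 = 0.3547 kmol/m³.
C_A = C_{A0}e^(−k₁t) = 0.7106 kmol/m³, so C_S = C_{A0}−C_A−C_R = 2.215 kmol/m³; C_R/C_S = 0.160.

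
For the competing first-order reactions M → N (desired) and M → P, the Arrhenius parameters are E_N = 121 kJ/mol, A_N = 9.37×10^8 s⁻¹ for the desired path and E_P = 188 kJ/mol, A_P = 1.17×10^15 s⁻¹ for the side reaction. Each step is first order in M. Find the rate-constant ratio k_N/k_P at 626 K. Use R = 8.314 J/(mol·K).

0.312

k_N/k_P = (A_N/A_P)·exp[−(E_N−E_P)/(RT)] = (A_N/A_P)·exp[(E_P−E_N)/(RT)].
(E_P−E_N)/(RT) = (188−121)×10³/(8.314×626) = 67000/5205 = 12.87.
k_N/k_P = (9.37×10^8/1.17×10^15)·exp(12.87) = 8.009×10^-7 × 3.898×10^5 = 0.312.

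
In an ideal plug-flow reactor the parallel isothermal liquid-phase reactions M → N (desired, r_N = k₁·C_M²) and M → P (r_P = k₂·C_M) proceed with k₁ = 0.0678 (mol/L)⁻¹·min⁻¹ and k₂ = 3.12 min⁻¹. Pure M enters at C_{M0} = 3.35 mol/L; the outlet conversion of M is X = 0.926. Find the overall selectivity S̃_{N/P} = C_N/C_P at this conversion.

0.0387

C_M = C_{M0}(1−X) = 0.2479 mol/L.
Along a PFR/batch, dC_P/dC_M = −r_P/(r_N+r_P) = −k₂/(k₂+k₁·C_M).
Integrating from C_{M0} to C_M: C_P = (3.12/0.0678)·ln[(3.12+0.0678·3.35)/(3.12+0.0678·0.248)] = 46.02·ln(3.347/3.137) = 2.986 mol/L.
Then C_N = (C_{M0}−C_M) − C_P = 3.102 − 2.986 = 0.1157 mol/L.
S̃_{N/P} = C_N/C_P = 0.1157/2.986 = 0.0387.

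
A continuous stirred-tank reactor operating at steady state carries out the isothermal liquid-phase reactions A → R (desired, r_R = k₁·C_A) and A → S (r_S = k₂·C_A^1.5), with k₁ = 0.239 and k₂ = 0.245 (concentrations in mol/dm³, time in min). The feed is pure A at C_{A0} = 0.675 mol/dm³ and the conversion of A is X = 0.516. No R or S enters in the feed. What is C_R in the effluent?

Exit C_A = C_{A0}(1−X) = 0.675×0.484 = 0.3267 mol/dm³.
A CSTR operates uniformly at the exit composition, giving r_R = 0.07808 and r_S = 0.04575 (each k·C_A^n at C_A = 0.3267).
Fraction of consumed A going to R: r_R/(r_R+r_S) = 0.6305.
C_R = 0.6305·C_{A0}·X = 0.6305×0.675×0.516 = 0.220 mol/dm³.

0.220 mol/dm³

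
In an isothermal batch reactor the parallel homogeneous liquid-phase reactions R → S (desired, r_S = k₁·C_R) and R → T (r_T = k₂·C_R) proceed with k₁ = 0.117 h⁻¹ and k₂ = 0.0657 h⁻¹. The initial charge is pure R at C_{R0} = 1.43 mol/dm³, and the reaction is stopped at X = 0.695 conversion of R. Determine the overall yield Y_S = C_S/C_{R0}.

0.445

C_R = C_{R0}(1−X) = 0.4362 mol/dm³.
Both paths are first order in R, so the instantaneous fraction to S is constant: dC_S/d(−C_R) = k₁/(k₁+k₂) = 0.6404.
C_S = 0.6404·(C_{R0}−C_R) = 0.6404×0.9938 = 0.636 mol/dm³.
Y_S = C_S/C_{R0} = 0.6365/1.43 = 0.445.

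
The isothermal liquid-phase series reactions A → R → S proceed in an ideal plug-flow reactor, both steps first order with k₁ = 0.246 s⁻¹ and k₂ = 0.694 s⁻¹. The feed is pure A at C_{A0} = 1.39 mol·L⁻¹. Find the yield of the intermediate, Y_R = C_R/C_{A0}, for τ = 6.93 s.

The intermediate concentration in a first-order A→B→C sequence is C_R = k₁C_{A0}(e^(−k₁τ) − e^(−k₂τ))/(k₂−k₁).
e^(−k₁τ) = e^(−0.246×6.93) = e^(−1.705) = 0.1818; e^(−k₂τ) = e^(−4.809) = 0.008153.
C_R = 0.246×1.39/(0.694−0.246) × (0.1818−0.008153) = 0.7633×0.1737 = 0.1325 mol·L⁻¹.
Y_R = C_R/C_{A0} = 0.1325/1.39 = 0.0954.

0.0954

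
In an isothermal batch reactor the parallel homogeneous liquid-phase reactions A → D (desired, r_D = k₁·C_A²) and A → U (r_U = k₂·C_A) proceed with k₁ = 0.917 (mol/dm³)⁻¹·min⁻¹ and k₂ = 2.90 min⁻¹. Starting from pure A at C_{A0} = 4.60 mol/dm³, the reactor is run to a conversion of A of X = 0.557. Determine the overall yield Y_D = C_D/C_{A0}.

C_A = C_{A0}(1−X) = 2.038 mol/dm³.
Along a PFR/batch, dC_U/dC_A = −r_U/(r_D+r_U) = −k₂/(k₂+k₁·C_A).
Integrating from C_{A0} to C_A: C_U = (2.90/0.917)·ln[(2.90+0.917·4.60)/(2.90+0.917·2.04)] = 3.162·ln(7.118/4.769) = 1.267 mol/dm³.
Then C_D = (C_{A0}−C_A) − C_U = 2.562 − 1.267 = 1.295 mol/dm³.
Y_D = C_D/C_{A0} = 1.295/4.60 = 0.282.

0.282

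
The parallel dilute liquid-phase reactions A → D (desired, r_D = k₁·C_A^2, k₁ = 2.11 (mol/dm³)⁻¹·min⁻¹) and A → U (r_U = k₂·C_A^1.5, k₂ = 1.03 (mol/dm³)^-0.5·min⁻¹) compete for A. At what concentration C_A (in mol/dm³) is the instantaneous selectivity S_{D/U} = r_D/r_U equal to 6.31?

S_{D/U} = (k₁/k₂)·C_A^0.5 ⇒ C_A = (S·k₂/k₁)^(2).
= (6.31×1.03/2.11)^(2) = (3.080)^(2) = 9.49 mol/dm³.

9.49 mol/dm³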